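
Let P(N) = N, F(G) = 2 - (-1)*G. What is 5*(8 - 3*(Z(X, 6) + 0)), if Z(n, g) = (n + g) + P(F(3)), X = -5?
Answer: -50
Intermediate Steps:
F(G) = 2 + G
Z(n, g) = 5 + g + n (Z(n, g) = (n + g) + (2 + 3) = (g + n) + 5 = 5 + g + n)
5*(8 - 3*(Z(X, 6) + 0)) = 5*(8 - 3*((5 + 6 - 5) + 0)) = 5*(8 - 3*(6 + 0)) = 5*(8 - 3*6) = 5*(8 - 18) = 5*(-10) = -50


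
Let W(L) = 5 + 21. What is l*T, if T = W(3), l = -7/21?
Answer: -26/3 ≈ -8.6667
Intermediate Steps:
W(L) = 26
l = -⅓ (l = -7*1/21 = -⅓ ≈ -0.33333)
T = 26
l*T = -⅓*26 = -26/3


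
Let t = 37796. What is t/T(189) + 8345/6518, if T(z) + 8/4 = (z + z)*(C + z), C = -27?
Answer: 378676029/199561606 ≈ 1.8975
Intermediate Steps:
T(z) = -2 + 2*z*(-27 + z) (T(z) = -2 + (z + z)*(-27 + z) = -2 + (2*z)*(-27 + z) = -2 + 2*z*(-27 + z))
t/T(189) + 8345/6518 = 37796/(-2 - 54*189 + 2*189²) + 8345/6518 = 37796/(-2 - 10206 + 2*35721) + 8345*(1/6518) = 37796/(-2 - 10206 + 71442) + 8345/6518 = 37796/61234 + 8345/6518 = 37796*(1/61234) + 8345/6518 = 18898/30617 + 8345/6518 = 378676029/199561606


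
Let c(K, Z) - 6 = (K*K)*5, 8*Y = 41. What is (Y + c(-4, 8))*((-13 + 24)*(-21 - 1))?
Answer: -88209/4 ≈ -22052.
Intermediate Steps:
Y = 41/8 (Y = (1/8)*41 = 41/8 ≈ 5.1250)
c(K, Z) = 6 + 5*K**2 (c(K, Z) = 6 + (K*K)*5 = 6 + K**2*5 = 6 + 5*K**2)
(Y + c(-4, 8))*((-13 + 24)*(-21 - 1)) = (41/8 + (6 + 5*(-4)**2))*((-13 + 24)*(-21 - 1)) = (41/8 + (6 + 5*16))*(11*(-22)) = (41/8 + (6 + 80))*(-242) = (41/8 + 86)*(-242) = (729/8)*(-242) = -88209/4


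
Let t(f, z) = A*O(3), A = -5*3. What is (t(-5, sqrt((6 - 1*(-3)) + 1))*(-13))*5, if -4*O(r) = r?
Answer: -2925/4 ≈ -731.25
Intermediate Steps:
A = -15
O(r) = -r/4
t(f, z) = 45/4 (t(f, z) = -(-15)*3/4 = -15*(-3/4) = 45/4)
(t(-5, sqrt((6 - 1*(-3)) + 1))*(-13))*5 = ((45/4)*(-13))*5 = -585/4*5 = -2925/4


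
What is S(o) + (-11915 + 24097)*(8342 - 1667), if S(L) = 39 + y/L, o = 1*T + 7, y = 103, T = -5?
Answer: 162629881/2 ≈ 8.1315e+7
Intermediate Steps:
o = 2 (o = 1*(-5) + 7 = -5 + 7 = 2)
S(L) = 39 + 103/L
S(o) + (-11915 + 24097)*(8342 - 1667) = (39 + 103/2) + (-11915 + 24097)*(8342 - 1667) = (39 + 103*(½)) + 12182*6675 = (39 + 103/2) + 81314850 = 181/2 + 81314850 = 162629881/2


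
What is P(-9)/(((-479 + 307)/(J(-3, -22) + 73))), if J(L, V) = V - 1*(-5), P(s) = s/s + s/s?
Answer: -28/43 ≈ -0.65116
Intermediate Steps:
P(s) = 2 (P(s) = 1 + 1 = 2)
J(L, V) = 5 + V (J(L, V) = V + 5 = 5 + V)
P(-9)/(((-479 + 307)/(J(-3, -22) + 73))) = 2/(((-479 + 307)/((5 - 22) + 73))) = 2/((-172/(-17 + 73))) = 2/((-172/56)) = 2/((-172*1/56)) = 2/(-43/14) = 2*(-14/43) = -28/43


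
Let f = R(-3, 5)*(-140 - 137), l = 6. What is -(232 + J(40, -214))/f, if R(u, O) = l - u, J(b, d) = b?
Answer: 272/2493 ≈ 0.10911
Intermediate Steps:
R(u, O) = 6 - u
f = -2493 (f = (6 - 1*(-3))*(-140 - 137) = (6 + 3)*(-277) = 9*(-277) = -2493)
-(232 + J(40, -214))/f = -(232 + 40)/(-2493) = -272*(-1)/2493 = -1*(-272/2493) = 272/2493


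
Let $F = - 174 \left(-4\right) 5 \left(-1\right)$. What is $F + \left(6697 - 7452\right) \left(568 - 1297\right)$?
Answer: $546915$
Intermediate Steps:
$F = -3480$ ($F = - 174 \left(\left(-20\right) \left(-1\right)\right) = \left(-174\right) 20 = -3480$)
$F + \left(6697 - 7452\right) \left(568 - 1297\right) = -3480 + \left(6697 - 7452\right) \left(568 - 1297\right) = -3480 - -550395 = -3480 + 550395 = 546915$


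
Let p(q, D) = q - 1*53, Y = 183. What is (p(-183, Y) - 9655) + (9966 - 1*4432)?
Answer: -4357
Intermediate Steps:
p(q, D) = -53 + q (p(q, D) = q - 53 = -53 + q)
(p(-183, Y) - 9655) + (9966 - 1*4432) = ((-53 - 183) - 9655) + (9966 - 1*4432) = (-236 - 9655) + (9966 - 4432) = -9891 + 5534 = -4357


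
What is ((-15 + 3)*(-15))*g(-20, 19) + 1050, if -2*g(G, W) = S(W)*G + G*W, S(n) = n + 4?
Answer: 76650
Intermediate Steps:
S(n) = 4 + n
g(G, W) = -G*W/2 - G*(4 + W)/2 (g(G, W) = -((4 + W)*G + G*W)/2 = -(G*(4 + W) + G*W)/2 = -(G*W + G*(4 + W))/2 = -G*W/2 - G*(4 + W)/2)
((-15 + 3)*(-15))*g(-20, 19) + 1050 = ((-15 + 3)*(-15))*(-1*(-20)*(2 + 19)) + 1050 = (-12*(-15))*(-1*(-20)*21) + 1050 = 180*420 + 1050 = 75600 + 1050 = 76650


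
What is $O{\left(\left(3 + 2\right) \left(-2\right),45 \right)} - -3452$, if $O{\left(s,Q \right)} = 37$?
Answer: $3489$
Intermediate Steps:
$O{\left(\left(3 + 2\right) \left(-2\right),45 \right)} - -3452 = 37 - -3452 = 37 + 3452 = 3489$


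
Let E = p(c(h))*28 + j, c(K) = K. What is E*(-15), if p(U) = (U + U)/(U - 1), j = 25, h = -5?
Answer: -1075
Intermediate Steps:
p(U) = 2*U/(-1 + U) (p(U) = (2*U)/(-1 + U) = 2*U/(-1 + U))
E = 215/3 (E = (2*(-5)/(-1 - 5))*28 + 25 = (2*(-5)/(-6))*28 + 25 = (2*(-5)*(-1/6))*28 + 25 = (5/3)*28 + 25 = 140/3 + 25 = 215/3 ≈ 71.667)
E*(-15) = (215/3)*(-15) = -1075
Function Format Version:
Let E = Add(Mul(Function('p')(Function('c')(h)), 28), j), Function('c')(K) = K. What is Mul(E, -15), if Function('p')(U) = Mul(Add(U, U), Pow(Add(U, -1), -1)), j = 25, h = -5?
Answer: -1075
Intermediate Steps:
Function('p')(U) = Mul(2, U, Pow(Add(-1, U), -1)) (Function('p')(U) = Mul(Mul(2, U), Pow(Add(-1, U), -1)) = Mul(2, U, Pow(Add(-1, U), -1)))
E = Rational(215, 3) (E = Add(Mul(Mul(2, -5, Pow(Add(-1, -5), -1)), 28), 25) = Add(Mul(Mul(2, -5, Pow(-6, -1)), 28), 25) = Add(Mul(Mul(2, -5, Rational(-1, 6)), 28), 25) = Add(Mul(Rational(5, 3), 28), 25) = Add(Rational(140, 3), 25) = Rational(215, 3) ≈ 71.667)
Mul(E, -15) = Mul(Rational(215, 3), -15) = -1075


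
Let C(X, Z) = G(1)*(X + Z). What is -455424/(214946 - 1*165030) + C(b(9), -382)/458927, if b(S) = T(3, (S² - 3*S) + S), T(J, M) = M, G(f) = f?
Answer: -52255573313/5726950033 ≈ -9.1245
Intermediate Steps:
b(S) = S² - 2*S (b(S) = (S² - 3*S) + S = S² - 2*S)
C(X, Z) = X + Z (C(X, Z) = 1*(X + Z) = X + Z)
-455424/(214946 - 1*165030) + C(b(9), -382)/458927 = -455424/(214946 - 1*165030) + (9*(-2 + 9) - 382)/458927 = -455424/(214946 - 165030) + (9*7 - 382)*(1/458927) = -455424/49916 + (63 - 382)*(1/458927) = -455424*1/49916 - 319*1/458927 = -113856/12479 - 319/458927 = -52255573313/5726950033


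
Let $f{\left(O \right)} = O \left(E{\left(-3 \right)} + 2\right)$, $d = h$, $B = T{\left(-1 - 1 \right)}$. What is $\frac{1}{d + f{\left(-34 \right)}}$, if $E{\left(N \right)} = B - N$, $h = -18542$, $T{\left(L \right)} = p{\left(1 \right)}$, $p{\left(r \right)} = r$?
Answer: $- \frac{1}{18746} \approx -5.3345 \cdot 10^{-5}$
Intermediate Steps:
$T{\left(L \right)} = 1$
$B = 1$
$E{\left(N \right)} = 1 - N$
$d = -18542$
$f{\left(O \right)} = 6 O$ ($f{\left(O \right)} = O \left(\left(1 - -3\right) + 2\right) = O \left(\left(1 + 3\right) + 2\right) = O \left(4 + 2\right) = O 6 = 6 O$)
$\frac{1}{d + f{\left(-34 \right)}} = \frac{1}{-18542 + 6 \left(-34\right)} = \frac{1}{-18542 - 204} = \frac{1}{-18746} = - \frac{1}{18746}$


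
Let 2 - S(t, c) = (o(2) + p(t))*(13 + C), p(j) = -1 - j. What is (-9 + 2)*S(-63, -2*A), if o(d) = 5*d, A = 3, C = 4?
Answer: 8554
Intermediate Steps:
S(t, c) = -151 + 17*t (S(t, c) = 2 - (5*2 + (-1 - t))*(13 + 4) = 2 - (10 + (-1 - t))*17 = 2 - (9 - t)*17 = 2 - (153 - 17*t) = 2 + (-153 + 17*t) = -151 + 17*t)
(-9 + 2)*S(-63, -2*A) = (-9 + 2)*(-151 + 17*(-63)) = -7*(-151 - 1071) = -7*(-1222) = 8554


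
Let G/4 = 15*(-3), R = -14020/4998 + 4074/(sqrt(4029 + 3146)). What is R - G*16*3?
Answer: 21584350/2499 + 582*sqrt(287)/205 ≈ 8685.3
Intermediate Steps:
R = -7010/2499 + 582*sqrt(287)/205 (R = -14020*1/4998 + 4074/(sqrt(7175)) = -7010/2499 + 4074/((5*sqrt(287))) = -7010/2499 + 4074*(sqrt(287)/1435) = -7010/2499 + 582*sqrt(287)/205 ≈ 45.291)
G = -180 (G = 4*(15*(-3)) = 4*(-45) = -180)
R - G*16*3 = (-7010/2499 + 582*sqrt(287)/205) - (-180*16)*3 = (-7010/2499 + 582*sqrt(287)/205) - (-2880)*3 = (-7010/2499 + 582*sqrt(287)/205) - 1*(-8640) = (-7010/2499 + 582*sqrt(287)/205) + 8640 = 21584350/2499 + 582*sqrt(287)/205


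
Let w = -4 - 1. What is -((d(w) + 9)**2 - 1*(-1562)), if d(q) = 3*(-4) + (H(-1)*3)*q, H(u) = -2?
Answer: -2291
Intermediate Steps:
w = -5
d(q) = -12 - 6*q (d(q) = 3*(-4) + (-2*3)*q = -12 - 6*q)
-((d(w) + 9)**2 - 1*(-1562)) = -(((-12 - 6*(-5)) + 9)**2 - 1*(-1562)) = -(((-12 + 30) + 9)**2 + 1562) = -((18 + 9)**2 + 1562) = -(27**2 + 1562) = -(729 + 1562) = -1*2291 = -2291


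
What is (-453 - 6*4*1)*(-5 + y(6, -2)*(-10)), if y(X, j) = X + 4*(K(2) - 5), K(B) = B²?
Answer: 11925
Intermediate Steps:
y(X, j) = -4 + X (y(X, j) = X + 4*(2² - 5) = X + 4*(4 - 5) = X + 4*(-1) = X - 4 = -4 + X)
(-453 - 6*4*1)*(-5 + y(6, -2)*(-10)) = (-453 - 6*4*1)*(-5 + (-4 + 6)*(-10)) = (-453 - 24*1)*(-5 + 2*(-10)) = (-453 - 24)*(-5 - 20) = -477*(-25) = 11925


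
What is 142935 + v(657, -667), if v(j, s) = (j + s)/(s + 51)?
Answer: 44023985/308 ≈ 1.4294e+5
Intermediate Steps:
v(j, s) = (j + s)/(51 + s)
142935 + v(657, -667) = 142935 + (657 - 667)/(51 - 667) = 142935 - 10/(-616) = 142935 - 1/616*(-10) = 142935 + 5/308 = 44023985/308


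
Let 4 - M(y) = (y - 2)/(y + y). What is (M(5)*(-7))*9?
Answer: -2331/10 ≈ -233.10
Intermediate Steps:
M(y) = 4 - (-2 + y)/(2*y) (M(y) = 4 - (y - 2)/(y + y) = 4 - (-2 + y)/(2*y))
(M(5)*(-7))*9 = ((7/2 + 1/5)*(-7))*9 = ((7/2 + ⅕)*(-7))*9 = ((37/10)*(-7))*9 = -259/10*9 = -2331/10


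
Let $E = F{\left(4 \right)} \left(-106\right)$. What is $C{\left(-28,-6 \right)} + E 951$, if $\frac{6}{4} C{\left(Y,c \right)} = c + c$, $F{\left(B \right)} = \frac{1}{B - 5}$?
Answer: $100798$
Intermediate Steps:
$F{\left(B \right)} = \frac{1}{-5 + B}$
$C{\left(Y,c \right)} = \frac{4 c}{3}$ ($C{\left(Y,c \right)} = \frac{2 \left(c + c\right)}{3} = \frac{2 \cdot 2 c}{3} = \frac{4 c}{3}$)
$E = 106$ ($E = \frac{1}{-5 + 4} \left(-106\right) = \frac{1}{-1} \left(-106\right) = \left(-1\right) \left(-106\right) = 106$)
$C{\left(-28,-6 \right)} + E 951 = \frac{4}{3} \left(-6\right) + 106 \cdot 951 = -8 + 100806 = 100798$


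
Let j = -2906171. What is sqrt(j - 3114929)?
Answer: 10*I*sqrt(60211) ≈ 2453.8*I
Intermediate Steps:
sqrt(j - 3114929) = sqrt(-2906171 - 3114929) = sqrt(-6021100) = 10*I*sqrt(60211)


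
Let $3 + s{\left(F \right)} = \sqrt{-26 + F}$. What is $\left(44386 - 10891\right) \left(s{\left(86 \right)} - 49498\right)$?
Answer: $-1658035995 + 66990 \sqrt{15} \approx -1.6578 \cdot 10^{9}$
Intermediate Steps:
$s{\left(F \right)} = -3 + \sqrt{-26 + F}$
$\left(44386 - 10891\right) \left(s{\left(86 \right)} - 49498\right) = \left(44386 - 10891\right) \left(\left(-3 + \sqrt{-26 + 86}\right) - 49498\right) = 33495 \left(\left(-3 + \sqrt{60}\right) - 49498\right) = 33495 \left(\left(-3 + 2 \sqrt{15}\right) - 49498\right) = 33495 \left(-49501 + 2 \sqrt{15}\right) = -1658035995 + 66990 \sqrt{15}$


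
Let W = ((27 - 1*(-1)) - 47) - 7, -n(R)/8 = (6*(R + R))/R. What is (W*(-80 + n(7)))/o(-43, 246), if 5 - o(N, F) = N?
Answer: 286/3 ≈ 95.333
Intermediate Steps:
o(N, F) = 5 - N
n(R) = -96 (n(R) = -8*6*(R + R)/R = -8*6*(2*R)/R = -8*12*R/R = -8*12 = -96)
W = -26 (W = ((27 + 1) - 47) - 7 = (28 - 47) - 7 = -19 - 7 = -26)
(W*(-80 + n(7)))/o(-43, 246) = (-26*(-80 - 96))/(5 - 1*(-43)) = (-26*(-176))/(5 + 43) = 4576/48 = 4576*(1/48) = 286/3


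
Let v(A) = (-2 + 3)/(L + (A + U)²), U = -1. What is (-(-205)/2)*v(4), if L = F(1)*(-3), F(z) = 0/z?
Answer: 205/18 ≈ 11.389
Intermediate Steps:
F(z) = 0
L = 0 (L = 0*(-3) = 0)
v(A) = (-1 + A)⁻² (v(A) = (-2 + 3)/(0 + (A - 1)²) = 1/(0 + (-1 + A)²) = 1/(-1 + A)² = (-1 + A)⁻²)
(-(-205)/2)*v(4) = (-(-205)/2)/(-1 + 4)² = -(-205)/2/3² = -5*(-41/2)*(⅑) = (205/2)*(⅑) = 205/18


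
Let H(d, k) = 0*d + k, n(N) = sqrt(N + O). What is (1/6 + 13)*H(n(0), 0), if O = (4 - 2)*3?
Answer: 0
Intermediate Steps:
O = 6 (O = 2*3 = 6)
n(N) = sqrt(6 + N) (n(N) = sqrt(N + 6) = sqrt(6 + N))
H(d, k) = k (H(d, k) = 0 + k = k)
(1/6 + 13)*H(n(0), 0) = (1/6 + 13)*0 = (79/6)*0 = 0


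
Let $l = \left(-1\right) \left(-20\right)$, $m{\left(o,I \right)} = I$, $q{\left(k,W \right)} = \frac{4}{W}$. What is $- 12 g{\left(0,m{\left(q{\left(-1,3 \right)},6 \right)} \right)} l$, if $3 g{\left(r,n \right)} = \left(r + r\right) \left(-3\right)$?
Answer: $0$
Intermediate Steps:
$l = 20$
$g{\left(r,n \right)} = - 2 r$ ($g{\left(r,n \right)} = \frac{\left(r + r\right) \left(-3\right)}{3} = \frac{2 r \left(-3\right)}{3} = \frac{\left(-6\right) r}{3} = - 2 r$)
$- 12 g{\left(0,m{\left(q{\left(-1,3 \right)},6 \right)} \right)} l = - 12 \left(\left(-2\right) 0\right) 20 = \left(-12\right) 0 \cdot 20 = 0 \cdot 20 = 0$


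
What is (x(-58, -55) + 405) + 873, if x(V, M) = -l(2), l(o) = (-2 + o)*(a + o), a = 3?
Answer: 1278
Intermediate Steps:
l(o) = (-2 + o)*(3 + o)
x(V, M) = 0 (x(V, M) = -(-6 + 2 + 2²) = -(-6 + 2 + 4) = -1*0 = 0)
(x(-58, -55) + 405) + 873 = (0 + 405) + 873 = 405 + 873 = 1278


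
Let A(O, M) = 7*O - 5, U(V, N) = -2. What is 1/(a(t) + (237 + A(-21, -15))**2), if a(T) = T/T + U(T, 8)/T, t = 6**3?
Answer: 108/780407 ≈ 0.00013839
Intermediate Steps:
t = 216
A(O, M) = -5 + 7*O
a(T) = 1 - 2/T (a(T) = T/T - 2/T = 1 - 2/T)
1/(a(t) + (237 + A(-21, -15))**2) = 1/((-2 + 216)/216 + (237 + (-5 + 7*(-21)))**2) = 1/((1/216)*214 + (237 + (-5 - 147))**2) = 1/(107/108 + (237 - 152)**2) = 1/(107/108 + 85**2) = 1/(107/108 + 7225) = 1/(780407/108) = 108/780407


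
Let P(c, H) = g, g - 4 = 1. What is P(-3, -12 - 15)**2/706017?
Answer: 25/706017 ≈ 3.5410e-5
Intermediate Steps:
g = 5 (g = 4 + 1 = 5)
P(c, H) = 5
P(-3, -12 - 15)**2/706017 = 5**2/706017 = 25*(1/706017) = 25/706017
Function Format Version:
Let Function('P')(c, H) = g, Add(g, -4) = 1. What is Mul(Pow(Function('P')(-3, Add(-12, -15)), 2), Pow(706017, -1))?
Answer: Rational(25, 706017) ≈ 3.5410e-5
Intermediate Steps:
g = 5 (g = Add(4, 1) = 5)
Function('P')(c, H) = 5
Mul(Pow(Function('P')(-3, Add(-12, -15)), 2), Pow(706017, -1)) = Mul(Pow(5, 2), Pow(706017, -1)) = Mul(25, Rational(1, 706017)) = Rational(25, 706017)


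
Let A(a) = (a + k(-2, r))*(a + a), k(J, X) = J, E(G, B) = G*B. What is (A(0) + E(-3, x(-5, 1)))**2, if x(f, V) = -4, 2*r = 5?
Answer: 144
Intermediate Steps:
r = 5/2 (r = (1/2)*5 = 5/2 ≈ 2.5000)
E(G, B) = B*G
A(a) = 2*a*(-2 + a) (A(a) = (a - 2)*(a + a) = (-2 + a)*(2*a) = 2*a*(-2 + a))
(A(0) + E(-3, x(-5, 1)))**2 = (2*0*(-2 + 0) - 4*(-3))**2 = (2*0*(-2) + 12)**2 = (0 + 12)**2 = 12**2 = 144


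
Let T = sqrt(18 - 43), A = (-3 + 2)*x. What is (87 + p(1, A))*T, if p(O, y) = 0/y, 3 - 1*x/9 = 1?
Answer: 435*I ≈ 435.0*I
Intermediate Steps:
x = 18 (x = 27 - 9*1 = 27 - 9 = 18)
A = -18 (A = (-3 + 2)*18 = -1*18 = -18)
p(O, y) = 0
T = 5*I (T = sqrt(-25) = 5*I ≈ 5.0*I)
(87 + p(1, A))*T = (87 + 0)*(5*I) = 87*(5*I) = 435*I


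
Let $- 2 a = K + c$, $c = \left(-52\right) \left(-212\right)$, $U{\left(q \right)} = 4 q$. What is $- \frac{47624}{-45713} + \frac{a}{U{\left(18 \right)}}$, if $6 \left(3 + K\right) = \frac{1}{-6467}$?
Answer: $- \frac{19282464384121}{255420838944} \approx -75.493$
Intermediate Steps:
$c = 11024$
$K = - \frac{116407}{38802}$ ($K = -3 + \frac{1}{6 \left(-6467\right)} = -3 + \frac{1}{6} \left(- \frac{1}{6467}\right) = -3 - \frac{1}{38802} = - \frac{116407}{38802} \approx -3.0$)
$a = - \frac{427636841}{77604}$ ($a = - \frac{- \frac{116407}{38802} + 11024}{2} = \left(- \frac{1}{2}\right) \frac{427636841}{38802} = - \frac{427636841}{77604} \approx -5510.5$)
$- \frac{47624}{-45713} + \frac{a}{U{\left(18 \right)}} = - \frac{47624}{-45713} - \frac{427636841}{77604 \cdot 4 \cdot 18} = \left(-47624\right) \left(- \frac{1}{45713}\right) - \frac{427636841}{77604 \cdot 72} = \frac{47624}{45713} - \frac{427636841}{5587488} = - \frac{19282464384121}{255420838944}$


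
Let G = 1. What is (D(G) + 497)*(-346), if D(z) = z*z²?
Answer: -172308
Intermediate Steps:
D(z) = z³
(D(G) + 497)*(-346) = (1³ + 497)*(-346) = (1 + 497)*(-346) = 498*(-346) = -172308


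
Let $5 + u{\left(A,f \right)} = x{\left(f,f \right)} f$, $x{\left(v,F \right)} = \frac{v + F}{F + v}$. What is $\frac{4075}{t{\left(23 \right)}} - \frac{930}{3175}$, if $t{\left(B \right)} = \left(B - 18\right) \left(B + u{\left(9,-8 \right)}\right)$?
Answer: $\frac{103133}{1270} \approx 81.207$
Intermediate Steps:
$x{\left(v,F \right)} = 1$ ($x{\left(v,F \right)} = \frac{F + v}{F + v} = 1$)
$u{\left(A,f \right)} = -5 + f$ ($u{\left(A,f \right)} = -5 + 1 f = -5 + f$)
$t{\left(B \right)} = \left(-18 + B\right) \left(-13 + B\right)$ ($t{\left(B \right)} = \left(B - 18\right) \left(B - 13\right) = \left(-18 + B\right) \left(B - 13\right) = \left(-18 + B\right) \left(-13 + B\right)$)
$\frac{4075}{t{\left(23 \right)}} - \frac{930}{3175} = \frac{4075}{234 + 23^{2} - 713} - \frac{930}{3175} = \frac{4075}{234 + 529 - 713} - \frac{186}{635} = \frac{4075}{50} - \frac{186}{635} = 4075 \cdot \frac{1}{50} - \frac{186}{635} = \frac{163}{2} - \frac{186}{635} = \frac{103133}{1270}$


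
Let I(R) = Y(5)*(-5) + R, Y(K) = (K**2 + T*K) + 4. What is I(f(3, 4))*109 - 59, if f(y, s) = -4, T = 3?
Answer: -24475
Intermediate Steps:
Y(K) = 4 + K**2 + 3*K (Y(K) = (K**2 + 3*K) + 4 = 4 + K**2 + 3*K)
I(R) = -220 + R (I(R) = (4 + 5**2 + 3*5)*(-5) + R = (4 + 25 + 15)*(-5) + R = 44*(-5) + R = -220 + R)
I(f(3, 4))*109 - 59 = (-220 - 4)*109 - 59 = -224*109 - 59 = -24416 - 59 = -24475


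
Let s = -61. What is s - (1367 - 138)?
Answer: -1290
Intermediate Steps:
s - (1367 - 138) = -61 - (1367 - 138) = -61 - 1*1229 = -61 - 1229 = -1290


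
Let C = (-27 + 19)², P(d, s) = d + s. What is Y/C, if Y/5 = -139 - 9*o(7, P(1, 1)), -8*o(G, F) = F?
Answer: -2735/256 ≈ -10.684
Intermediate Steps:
o(G, F) = -F/8
C = 64 (C = (-8)² = 64)
Y = -2735/4 (Y = 5*(-139 - (-9)*(1 + 1)/8) = 5*(-139 - (-9)*2/8) = 5*(-139 - 9*(-¼)) = 5*(-139 + 9/4) = 5*(-547/4) = -2735/4 ≈ -683.75)
Y/C = -2735/4/64 = -2735/4*1/64 = -2735/256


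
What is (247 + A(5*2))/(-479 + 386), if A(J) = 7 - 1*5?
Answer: -83/31 ≈ -2.6774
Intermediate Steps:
A(J) = 2 (A(J) = 7 - 5 = 2)
(247 + A(5*2))/(-479 + 386) = (247 + 2)/(-479 + 386) = 249/(-93) = -1/93*249 = -83/31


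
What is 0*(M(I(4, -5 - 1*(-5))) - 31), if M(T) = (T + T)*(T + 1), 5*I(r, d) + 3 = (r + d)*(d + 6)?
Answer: 0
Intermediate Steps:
I(r, d) = -⅗ + (6 + d)*(d + r)/5 (I(r, d) = -⅗ + ((r + d)*(d + 6))/5 = -⅗ + ((d + r)*(6 + d))/5 = -⅗ + ((6 + d)*(d + r))/5 = -⅗ + (6 + d)*(d + r)/5)
M(T) = 2*T*(1 + T) (M(T) = (2*T)*(1 + T) = 2*T*(1 + T))
0*(M(I(4, -5 - 1*(-5))) - 31) = 0*(2*(-⅗ + (-5 - 1*(-5))²/5 + 6*(-5 - 1*(-5))/5 + (6/5)*4 + (⅕)*(-5 - 1*(-5))*4)*(1 + (-⅗ + (-5 - 1*(-5))²/5 + 6*(-5 - 1*(-5))/5 + (6/5)*4 + (⅕)*(-5 - 1*(-5))*4)) - 31) = 0*(2*(-⅗ + (-5 + 5)²/5 + 6*(-5 + 5)/5 + 24/5 + (⅕)*(-5 + 5)*4)*(1 + (-⅗ + (-5 + 5)²/5 + 6*(-5 + 5)/5 + 24/5 + (⅕)*(-5 + 5)*4)) - 31) = 0*(2*(-⅗ + (⅕)*0² + (6/5)*0 + 24/5 + (⅕)*0*4)*(1 + (-⅗ + (⅕)*0² + (6/5)*0 + 24/5 + (⅕)*0*4)) - 31) = 0*(2*(-⅗ + (⅕)*0 + 0 + 24/5 + 0)*(1 + (-⅗ + (⅕)*0 + 0 + 24/5 + 0)) - 31) = 0*(2*(-⅗ + 0 + 0 + 24/5 + 0)*(1 + (-⅗ + 0 + 0 + 24/5 + 0)) - 31) = 0*(2*(21/5)*(1 + 21/5) - 31) = 0*(2*(21/5)*(26/5) - 31) = 0*(1092/25 - 31) = 0*(317/25) = 0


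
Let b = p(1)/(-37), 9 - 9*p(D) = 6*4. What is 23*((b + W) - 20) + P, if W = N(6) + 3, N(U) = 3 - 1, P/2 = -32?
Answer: -45284/111 ≈ -407.96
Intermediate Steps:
P = -64 (P = 2*(-32) = -64)
p(D) = -5/3 (p(D) = 1 - 2*4/3 = 1 - ⅑*24 = 1 - 8/3 = -5/3)
b = 5/111 (b = -5/3/(-37) = -5/3*(-1/37) = 5/111 ≈ 0.045045)
N(U) = 2
W = 5 (W = 2 + 3 = 5)
23*((b + W) - 20) + P = 23*((5/111 + 5) - 20) - 64 = 23*(560/111 - 20) - 64 = 23*(-1660/111) - 64 = -38180/111 - 64 = -45284/111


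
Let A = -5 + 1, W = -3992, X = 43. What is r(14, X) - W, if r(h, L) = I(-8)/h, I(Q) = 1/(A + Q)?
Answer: 670655/168 ≈ 3992.0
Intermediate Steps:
A = -4
I(Q) = 1/(-4 + Q)
r(h, L) = -1/(12*h) (r(h, L) = 1/((-4 - 8)*h) = 1/((-12)*h) = -1/(12*h))
r(14, X) - W = -1/12/14 - 1*(-3992) = -1/12*1/14 + 3992 = -1/168 + 3992 = 670655/168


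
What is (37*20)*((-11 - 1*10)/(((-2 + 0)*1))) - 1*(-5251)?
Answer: 13021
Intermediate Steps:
(37*20)*((-11 - 1*10)/(((-2 + 0)*1))) - 1*(-5251) = 740*((-11 - 10)/((-2*1))) + 5251 = 740*(-21/(-2)) + 5251 = 740*(-21*(-½)) + 5251 = 740*(21/2) + 5251 = 7770 + 5251 = 13021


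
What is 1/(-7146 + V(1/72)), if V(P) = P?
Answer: -72/514511 ≈ -0.00013994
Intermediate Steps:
1/(-7146 + V(1/72)) = 1/(-7146 + 1/72) = 1/(-514511/72) = -72/514511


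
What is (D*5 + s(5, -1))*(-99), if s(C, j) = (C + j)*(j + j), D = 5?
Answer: -1683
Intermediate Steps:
s(C, j) = 2*j*(C + j) (s(C, j) = (C + j)*(2*j) = 2*j*(C + j))
(D*5 + s(5, -1))*(-99) = (5*5 + 2*(-1)*(5 - 1))*(-99) = (25 + 2*(-1)*4)*(-99) = (25 - 8)*(-99) = 17*(-99) = -1683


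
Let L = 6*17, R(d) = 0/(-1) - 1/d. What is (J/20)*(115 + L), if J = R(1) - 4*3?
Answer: -2821/20 ≈ -141.05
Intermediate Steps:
R(d) = -1/d (R(d) = 0*(-1) - 1/d = 0 - 1/d = -1/d)
J = -13 (J = -1/1 - 4*3 = -1*1 - 12 = -1 - 12 = -13)
L = 102
(J/20)*(115 + L) = (-13/20)*(115 + 102) = -13*1/20*217 = -13/20*217 = -2821/20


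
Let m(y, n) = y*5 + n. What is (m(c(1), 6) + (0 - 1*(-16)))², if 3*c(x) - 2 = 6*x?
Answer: 11236/9 ≈ 1248.4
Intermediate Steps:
c(x) = ⅔ + 2*x (c(x) = ⅔ + (6*x)/3 = ⅔ + 2*x)
m(y, n) = n + 5*y (m(y, n) = 5*y + n = n + 5*y)
(m(c(1), 6) + (0 - 1*(-16)))² = ((6 + 5*(⅔ + 2*1)) + (0 - 1*(-16)))² = ((6 + 5*(⅔ + 2)) + (0 + 16))² = ((6 + 5*(8/3)) + 16)² = ((6 + 40/3) + 16)² = (58/3 + 16)² = (106/3)² = 11236/9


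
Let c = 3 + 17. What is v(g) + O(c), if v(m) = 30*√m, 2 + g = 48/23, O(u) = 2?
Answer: 2 + 30*√46/23 ≈ 10.847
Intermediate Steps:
c = 20
g = 2/23 (g = -2 + 48/23 = 2/23 ≈ 0.086957)
v(g) + O(c) = 30*√(2/23) + 2 = 30*(√46/23) + 2 = 30*√46/23 + 2 = 2 + 30*√46/23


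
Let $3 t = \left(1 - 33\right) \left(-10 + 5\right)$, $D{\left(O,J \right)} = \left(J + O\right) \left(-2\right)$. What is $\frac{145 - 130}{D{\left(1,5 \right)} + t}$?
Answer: $\frac{45}{124} \approx 0.3629$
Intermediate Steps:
$D{\left(O,J \right)} = - 2 J - 2 O$
$t = \frac{160}{3}$ ($t = \frac{\left(1 - 33\right) \left(-10 + 5\right)}{3} = \frac{\left(-32\right) \left(-5\right)}{3} = \frac{1}{3} \cdot 160 = \frac{160}{3} \approx 53.333$)
$\frac{145 - 130}{D{\left(1,5 \right)} + t} = \frac{145 - 130}{\left(\left(-2\right) 5 - 2\right) + \frac{160}{3}} = \frac{1}{\left(-10 - 2\right) + \frac{160}{3}} \cdot 15 = \frac{1}{-12 + \frac{160}{3}} \cdot 15 = \frac{1}{\frac{124}{3}} \cdot 15 = \frac{3}{124} \cdot 15 = \frac{45}{124}$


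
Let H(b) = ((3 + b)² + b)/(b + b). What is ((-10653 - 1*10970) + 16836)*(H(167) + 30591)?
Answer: -49049808807/334 ≈ -1.4686e+8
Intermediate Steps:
H(b) = (b + (3 + b)²)/(2*b) (H(b) = (b + (3 + b)²)/((2*b)) = (b + (3 + b)²)*(1/(2*b)) = (b + (3 + b)²)/(2*b))
((-10653 - 1*10970) + 16836)*(H(167) + 30591) = ((-10653 - 1*10970) + 16836)*((½)*(167 + (3 + 167)²)/167 + 30591) = ((-10653 - 10970) + 16836)*((½)*(1/167)*(167 + 170²) + 30591) = (-21623 + 16836)*((½)*(1/167)*(167 + 28900) + 30591) = -4787*((½)*(1/167)*29067 + 30591) = -4787*(29067/334 + 30591) = -4787*10246461/334 = -49049808807/334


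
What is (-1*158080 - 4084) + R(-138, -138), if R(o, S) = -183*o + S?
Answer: -137048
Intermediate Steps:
R(o, S) = S - 183*o
(-1*158080 - 4084) + R(-138, -138) = (-1*158080 - 4084) + (-138 - 183*(-138)) = (-158080 - 4084) + (-138 + 25254) = -162164 + 25116 = -137048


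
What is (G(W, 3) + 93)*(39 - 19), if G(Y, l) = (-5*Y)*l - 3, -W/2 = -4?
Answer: -600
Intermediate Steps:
W = 8 (W = -2*(-4) = 8)
G(Y, l) = -3 - 5*Y*l (G(Y, l) = -5*Y*l - 3 = -3 - 5*Y*l)
(G(W, 3) + 93)*(39 - 19) = ((-3 - 5*8*3) + 93)*(39 - 19) = ((-3 - 120) + 93)*20 = (-123 + 93)*20 = -30*20 = -600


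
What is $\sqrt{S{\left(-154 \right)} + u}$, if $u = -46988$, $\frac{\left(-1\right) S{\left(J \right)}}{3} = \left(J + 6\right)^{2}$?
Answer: $70 i \sqrt{23} \approx 335.71 i$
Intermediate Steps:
$S{\left(J \right)} = - 3 \left(6 + J\right)^{2}$ ($S{\left(J \right)} = - 3 \left(J + 6\right)^{2} = - 3 \left(6 + J\right)^{2}$)
$\sqrt{S{\left(-154 \right)} + u} = \sqrt{- 3 \left(6 - 154\right)^{2} - 46988} = \sqrt{- 3 \left(-148\right)^{2} - 46988} = \sqrt{\left(-3\right) 21904 - 46988} = \sqrt{-65712 - 46988} = \sqrt{-112700} = 70 i \sqrt{23}$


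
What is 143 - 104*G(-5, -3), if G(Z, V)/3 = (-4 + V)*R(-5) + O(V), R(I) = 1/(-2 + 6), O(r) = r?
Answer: 1625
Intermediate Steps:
R(I) = ¼ (R(I) = 1/4 = ¼)
G(Z, V) = -3 + 15*V/4 (G(Z, V) = 3*((-4 + V)*(¼) + V) = 3*((-1 + V/4) + V) = 3*(-1 + 5*V/4) = -3 + 15*V/4)
143 - 104*G(-5, -3) = 143 - 104*(-3 + (15/4)*(-3)) = 143 - 104*(-3 - 45/4) = 143 - 104*(-57/4) = 143 + 1482 = 1625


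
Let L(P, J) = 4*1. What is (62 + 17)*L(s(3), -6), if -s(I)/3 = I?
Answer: 316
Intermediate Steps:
s(I) = -3*I
L(P, J) = 4
(62 + 17)*L(s(3), -6) = (62 + 17)*4 = 79*4 = 316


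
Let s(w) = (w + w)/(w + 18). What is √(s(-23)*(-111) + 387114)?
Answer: 12*√67030/5 ≈ 621.36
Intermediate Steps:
s(w) = 2*w/(18 + w) (s(w) = (2*w)/(18 + w) = 2*w/(18 + w))
√(s(-23)*(-111) + 387114) = √((2*(-23)/(18 - 23))*(-111) + 387114) = √((2*(-23)/(-5))*(-111) + 387114) = √((2*(-23)*(-⅕))*(-111) + 387114) = √((46/5)*(-111) + 387114) = √(-5106/5 + 387114) = √(1930464/5) = 12*√67030/5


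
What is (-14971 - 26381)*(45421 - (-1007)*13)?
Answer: -2419588224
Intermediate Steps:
(-14971 - 26381)*(45421 - (-1007)*13) = -41352*(45421 - 53*(-247)) = -41352*(45421 + 13091) = -41352*58512 = -2419588224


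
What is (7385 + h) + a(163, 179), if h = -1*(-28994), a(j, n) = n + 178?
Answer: 36736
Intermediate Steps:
a(j, n) = 178 + n
h = 28994
(7385 + h) + a(163, 179) = (7385 + 28994) + (178 + 179) = 36379 + 357 = 36736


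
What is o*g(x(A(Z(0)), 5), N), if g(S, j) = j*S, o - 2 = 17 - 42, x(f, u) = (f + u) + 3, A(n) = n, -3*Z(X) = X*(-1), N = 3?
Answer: -552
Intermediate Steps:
Z(X) = X/3 (Z(X) = -X*(-1)/3 = -(-1)*X/3 = X/3)
x(f, u) = 3 + f + u
o = -23 (o = 2 + (17 - 42) = 2 - 25 = -23)
g(S, j) = S*j
o*g(x(A(Z(0)), 5), N) = -23*(3 + (1/3)*0 + 5)*3 = -23*(3 + 0 + 5)*3 = -184*3 = -23*24 = -552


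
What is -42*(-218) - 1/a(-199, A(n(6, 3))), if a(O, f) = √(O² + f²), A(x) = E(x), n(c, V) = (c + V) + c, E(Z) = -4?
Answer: 9156 - √39617/39617 ≈ 9156.0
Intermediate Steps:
n(c, V) = V + 2*c (n(c, V) = (V + c) + c = V + 2*c)
A(x) = -4
-42*(-218) - 1/a(-199, A(n(6, 3))) = -42*(-218) - 1/(√((-199)² + (-4)²)) = 9156 - 1/(√(39601 + 16)) = 9156 - 1/(√39617) = 9156 - √39617/39617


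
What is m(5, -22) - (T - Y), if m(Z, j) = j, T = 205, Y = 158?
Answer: -69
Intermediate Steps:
m(5, -22) - (T - Y) = -22 - (205 - 1*158) = -22 - (205 - 158) = -22 - 1*47 = -22 - 47 = -69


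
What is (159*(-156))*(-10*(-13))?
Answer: -3224520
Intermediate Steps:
(159*(-156))*(-10*(-13)) = -24804*130 = -3224520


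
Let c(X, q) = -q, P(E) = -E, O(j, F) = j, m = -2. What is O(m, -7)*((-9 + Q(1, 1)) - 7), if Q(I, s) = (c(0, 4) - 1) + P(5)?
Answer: 52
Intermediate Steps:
Q(I, s) = -10 (Q(I, s) = (-1*4 - 1) - 1*5 = (-4 - 1) - 5 = -5 - 5 = -10)
O(m, -7)*((-9 + Q(1, 1)) - 7) = -2*((-9 - 10) - 7) = -2*(-19 - 7) = -2*(-26) = 52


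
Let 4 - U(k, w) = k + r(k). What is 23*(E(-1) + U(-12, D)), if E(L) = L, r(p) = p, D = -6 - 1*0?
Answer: 621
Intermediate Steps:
D = -6 (D = -6 + 0 = -6)
U(k, w) = 4 - 2*k (U(k, w) = 4 - (k + k) = 4 - 2*k)
23*(E(-1) + U(-12, D)) = 23*(-1 + (4 - 2*(-12))) = 23*(-1 + (4 + 24)) = 23*(-1 + 28) = 23*27 = 621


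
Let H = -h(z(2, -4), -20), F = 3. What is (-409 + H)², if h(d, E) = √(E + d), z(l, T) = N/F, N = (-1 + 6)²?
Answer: (1227 + I*√105)²/9 ≈ 1.6727e+5 + 2794.0*I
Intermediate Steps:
N = 25 (N = 5² = 25)
z(l, T) = 25/3
H = -I*√105/3 (H = -√(-20 + 25/3) = -√(-35/3) = -I*√105/3 ≈ -3.4156*I)
(-409 + H)² = (-409 - I*√105/3)²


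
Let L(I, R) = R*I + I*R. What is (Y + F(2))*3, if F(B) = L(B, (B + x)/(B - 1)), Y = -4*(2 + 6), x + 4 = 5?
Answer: -60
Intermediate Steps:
x = 1 (x = -4 + 5 = 1)
Y = -32 (Y = -4*8 = -32)
L(I, R) = 2*I*R (L(I, R) = I*R + I*R = 2*I*R)
F(B) = 2*B*(1 + B)/(-1 + B) (F(B) = 2*B*((B + 1)/(B - 1)) = 2*B*((1 + B)/(-1 + B)) = 2*B*(1 + B)/(-1 + B))
(Y + F(2))*3 = (-32 + 2*2*(1 + 2)/(-1 + 2))*3 = (-32 + 2*2*3/1)*3 = (-32 + 2*2*1*3)*3 = (-32 + 12)*3 = -20*3 = -60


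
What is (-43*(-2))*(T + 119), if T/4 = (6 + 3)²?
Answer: 38098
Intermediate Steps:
T = 324 (T = 4*(6 + 3)² = 4*9² = 4*81 = 324)
(-43*(-2))*(T + 119) = (-43*(-2))*(324 + 119) = 86*443 = 38098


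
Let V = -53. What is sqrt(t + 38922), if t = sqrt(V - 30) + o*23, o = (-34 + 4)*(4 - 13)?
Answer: sqrt(45132 + I*sqrt(83)) ≈ 212.44 + 0.021*I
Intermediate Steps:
o = 270 (o = -30*(-9) = 270)
t = 6210 + I*sqrt(83) (t = sqrt(-53 - 30) + 270*23 = sqrt(-83) + 6210 = I*sqrt(83) + 6210 = 6210 + I*sqrt(83) ≈ 6210.0 + 9.1104*I)
sqrt(t + 38922) = sqrt((6210 + I*sqrt(83)) + 38922) = sqrt(45132 + I*sqrt(83))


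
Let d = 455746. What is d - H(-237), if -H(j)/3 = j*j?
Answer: 624253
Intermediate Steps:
H(j) = -3*j² (H(j) = -3*j*j = -3*j²)
d - H(-237) = 455746 - (-3)*(-237)² = 455746 - (-3)*56169 = 455746 - 1*(-168507) = 455746 + 168507 = 624253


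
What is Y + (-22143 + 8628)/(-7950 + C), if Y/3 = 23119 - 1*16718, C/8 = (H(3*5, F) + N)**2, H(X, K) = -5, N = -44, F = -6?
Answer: 216173859/11258 ≈ 19202.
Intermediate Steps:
C = 19208 (C = 8*(-5 - 44)**2 = 8*(-49)**2 = 8*2401 = 19208)
Y = 19203 (Y = 3*(23119 - 1*16718) = 3*(23119 - 16718) = 3*6401 = 19203)
Y + (-22143 + 8628)/(-7950 + C) = 19203 + (-22143 + 8628)/(-7950 + 19208) = 19203 - 13515/11258 = 216173859/11258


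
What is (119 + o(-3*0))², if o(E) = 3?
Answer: 14884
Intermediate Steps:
(119 + o(-3*0))² = (119 + 3)² = 122² = 14884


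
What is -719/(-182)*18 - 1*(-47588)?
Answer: 4336979/91 ≈ 47659.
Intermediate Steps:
-719/(-182)*18 - 1*(-47588) = -719*(-1/182)*18 + 47588 = (719/182)*18 + 47588 = 6471/91 + 47588 = 4336979/91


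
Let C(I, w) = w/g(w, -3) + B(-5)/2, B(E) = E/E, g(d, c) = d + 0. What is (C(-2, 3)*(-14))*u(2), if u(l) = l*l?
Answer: -84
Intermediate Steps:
g(d, c) = d
B(E) = 1
u(l) = l**2
C(I, w) = 3/2 (C(I, w) = w/w + 1/2 = 1 + 1*(1/2) = 1 + 1/2 = 3/2)
(C(-2, 3)*(-14))*u(2) = ((3/2)*(-14))*2**2 = -21*4 = -84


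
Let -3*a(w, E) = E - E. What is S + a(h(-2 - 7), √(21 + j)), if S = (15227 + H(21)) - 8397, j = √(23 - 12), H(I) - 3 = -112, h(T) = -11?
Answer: 6721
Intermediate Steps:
H(I) = -109 (H(I) = 3 - 112 = -109)
j = √11 ≈ 3.3166
a(w, E) = 0 (a(w, E) = -(E - E)/3 = -⅓*0 = 0)
S = 6721 (S = (15227 - 109) - 8397 = 15118 - 8397 = 6721)
S + a(h(-2 - 7), √(21 + j)) = 6721 + 0 = 6721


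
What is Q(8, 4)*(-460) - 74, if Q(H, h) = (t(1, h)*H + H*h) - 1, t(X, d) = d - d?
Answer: -14334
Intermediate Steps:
t(X, d) = 0
Q(H, h) = -1 + H*h (Q(H, h) = (0*H + H*h) - 1 = (0 + H*h) - 1 = H*h - 1 = -1 + H*h)
Q(8, 4)*(-460) - 74 = (-1 + 8*4)*(-460) - 74 = (-1 + 32)*(-460) - 74 = 31*(-460) - 74 = -14260 - 74 = -14334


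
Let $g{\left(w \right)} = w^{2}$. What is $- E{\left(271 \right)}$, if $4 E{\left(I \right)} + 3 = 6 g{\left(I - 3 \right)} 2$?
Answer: $- \frac{861885}{4} \approx -2.1547 \cdot 10^{5}$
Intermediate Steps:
$E{\left(I \right)} = - \frac{3}{4} + 3 \left(-3 + I\right)^{2}$ ($E{\left(I \right)} = - \frac{3}{4} + \frac{6 \left(I - 3\right)^{2} \cdot 2}{4} = - \frac{3}{4} + \frac{6 \left(-3 + I\right)^{2} \cdot 2}{4} = - \frac{3}{4} + \frac{12 \left(-3 + I\right)^{2}}{4} = - \frac{3}{4} + 3 \left(-3 + I\right)^{2}$)
$- E{\left(271 \right)} = - (- \frac{3}{4} + 3 \left(-3 + 271\right)^{2}) = - (- \frac{3}{4} + 3 \cdot 268^{2}) = - (- \frac{3}{4} + 3 \cdot 71824) = - (- \frac{3}{4} + 215472) = \left(-1\right) \frac{861885}{4} = - \frac{861885}{4}$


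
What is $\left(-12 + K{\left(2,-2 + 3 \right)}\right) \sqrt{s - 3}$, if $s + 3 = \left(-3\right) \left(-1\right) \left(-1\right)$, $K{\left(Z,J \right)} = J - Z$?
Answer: $- 39 i \approx - 39.0 i$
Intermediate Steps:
$s = -6$ ($s = -3 + \left(-3\right) \left(-1\right) \left(-1\right) = -3 + 3 \left(-1\right) = -3 - 3 = -6$)
$\left(-12 + K{\left(2,-2 + 3 \right)}\right) \sqrt{s - 3} = \left(-12 + \left(\left(-2 + 3\right) - 2\right)\right) \sqrt{-6 - 3} = \left(-12 + \left(1 - 2\right)\right) \sqrt{-9} = \left(-12 - 1\right) 3 i = - 13 \cdot 3 i = - 39 i$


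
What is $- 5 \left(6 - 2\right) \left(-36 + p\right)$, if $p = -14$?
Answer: $1000$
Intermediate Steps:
$- 5 \left(6 - 2\right) \left(-36 + p\right) = - 5 \left(6 - 2\right) \left(-36 - 14\right) = \left(-5\right) 4 \left(-50\right) = \left(-20\right) \left(-50\right) = 1000$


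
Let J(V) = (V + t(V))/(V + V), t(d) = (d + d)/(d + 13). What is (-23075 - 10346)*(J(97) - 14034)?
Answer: 25795731482/55 ≈ 4.6901e+8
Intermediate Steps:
t(d) = 2*d/(13 + d) (t(d) = (2*d)/(13 + d) = 2*d/(13 + d))
J(V) = (V + 2*V/(13 + V))/(2*V) (J(V) = (V + 2*V/(13 + V))/(V + V) = (V + 2*V/(13 + V))/((2*V)) = (V + 2*V/(13 + V))*(1/(2*V)) = (V + 2*V/(13 + V))/(2*V))
(-23075 - 10346)*(J(97) - 14034) = (-23075 - 10346)*((15 + 97)/(2*(13 + 97)) - 14034) = -33421*((1/2)*112/110 - 14034) = -33421*((1/2)*(1/110)*112 - 14034) = -33421*(28/55 - 14034) = -33421*(-771842/55) = 25795731482/55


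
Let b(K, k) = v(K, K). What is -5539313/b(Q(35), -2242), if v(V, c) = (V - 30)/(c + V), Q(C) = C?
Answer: -77550382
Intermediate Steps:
v(V, c) = (-30 + V)/(V + c)
b(K, k) = (-30 + K)/(2*K) (b(K, k) = (-30 + K)/(K + K) = (-30 + K)/((2*K)) = (1/(2*K))*(-30 + K) = (-30 + K)/(2*K))
-5539313/b(Q(35), -2242) = -5539313*70/(-30 + 35) = -5539313/((½)*(1/35)*5) = -5539313/1/14 = -5539313*14 = -77550382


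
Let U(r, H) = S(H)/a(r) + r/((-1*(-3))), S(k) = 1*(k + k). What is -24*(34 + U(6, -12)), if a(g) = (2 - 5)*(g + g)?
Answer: -880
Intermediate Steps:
S(k) = 2*k (S(k) = 1*(2*k) = 2*k)
a(g) = -6*g
U(r, H) = r/3 - H/(3*r) (U(r, H) = (2*H)/((-6*r)) + r/((-1*(-3))) = (2*H)*(-1/(6*r)) + r/3 = -H/(3*r) + r*(⅓) = -H/(3*r) + r/3 = r/3 - H/(3*r))
-24*(34 + U(6, -12)) = -24*(34 + (⅓)*(6² - 1*(-12))/6) = -24*(34 + (⅓)*(⅙)*(36 + 12)) = -24*(34 + (⅓)*(⅙)*48) = -24*(34 + 8/3) = -24*110/3 = -880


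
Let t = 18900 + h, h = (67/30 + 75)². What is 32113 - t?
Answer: 6523211/900 ≈ 7248.0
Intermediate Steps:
h = 5368489/900 (h = (67*(1/30) + 75)² = (67/30 + 75)² = (2317/30)² = 5368489/900 ≈ 5965.0)
t = 22378489/900 (t = 18900 + 5368489/900 = 22378489/900 ≈ 24865.)
32113 - t = 32113 - 1*22378489/900 = 32113 - 22378489/900 = 6523211/900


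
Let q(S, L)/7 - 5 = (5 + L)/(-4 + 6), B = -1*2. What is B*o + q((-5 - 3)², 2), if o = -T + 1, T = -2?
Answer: 107/2 ≈ 53.500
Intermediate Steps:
B = -2
o = 3 (o = -1*(-2) + 1 = 2 + 1 = 3)
q(S, L) = 105/2 + 7*L/2 (q(S, L) = 35 + 7*((5 + L)/(-4 + 6)) = 35 + 7*((5 + L)/2) = 35 + 7*((5 + L)*(½)) = 35 + 7*(5/2 + L/2) = 35 + (35/2 + 7*L/2) = 105/2 + 7*L/2)
B*o + q((-5 - 3)², 2) = -2*3 + (105/2 + (7/2)*2) = -6 + (105/2 + 7) = -6 + 119/2 = 107/2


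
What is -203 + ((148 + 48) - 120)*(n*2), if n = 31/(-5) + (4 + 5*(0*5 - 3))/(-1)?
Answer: 2633/5 ≈ 526.60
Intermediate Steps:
n = 24/5 (n = 31*(-⅕) + (4 + 5*(0 - 3))*(-1) = -31/5 + (4 + 5*(-3))*(-1) = -31/5 + (4 - 15)*(-1) = -31/5 - 11*(-1) = -31/5 + 11 = 24/5 ≈ 4.8000)
-203 + ((148 + 48) - 120)*(n*2) = -203 + ((148 + 48) - 120)*((24/5)*2) = -203 + (196 - 120)*(48/5) = -203 + 76*(48/5) = -203 + 3648/5 = 2633/5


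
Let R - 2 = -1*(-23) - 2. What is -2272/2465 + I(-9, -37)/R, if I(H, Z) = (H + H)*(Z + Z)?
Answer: 3231124/56695 ≈ 56.991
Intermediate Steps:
I(H, Z) = 4*H*Z (I(H, Z) = (2*H)*(2*Z) = 4*H*Z)
R = 23 (R = 2 + (-1*(-23) - 2) = 2 + (23 - 2) = 2 + 21 = 23)
-2272/2465 + I(-9, -37)/R = -2272/2465 + (4*(-9)*(-37))/23 = -2272*1/2465 + 1332*(1/23) = -2272/2465 + 1332/23 = 3231124/56695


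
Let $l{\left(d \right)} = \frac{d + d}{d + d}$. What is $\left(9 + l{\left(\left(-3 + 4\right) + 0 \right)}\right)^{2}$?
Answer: $100$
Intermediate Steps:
$l{\left(d \right)} = 1$ ($l{\left(d \right)} = \frac{2 d}{2 d} = 2 d \frac{1}{2 d} = 1$)
$\left(9 + l{\left(\left(-3 + 4\right) + 0 \right)}\right)^{2} = \left(9 + 1\right)^{2} = 10^{2} = 100$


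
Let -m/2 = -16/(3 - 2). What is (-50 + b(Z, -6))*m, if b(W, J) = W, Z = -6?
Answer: -1792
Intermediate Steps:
m = 32 (m = -2*(-16)/(3 - 2) = -2*(-16)/1 = -2*(-16) = 32)
(-50 + b(Z, -6))*m = (-50 - 6)*32 = -56*32 = -1792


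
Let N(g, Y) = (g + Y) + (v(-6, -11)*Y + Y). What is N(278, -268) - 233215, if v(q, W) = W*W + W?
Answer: -262953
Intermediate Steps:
v(q, W) = W + W² (v(q, W) = W² + W = W + W²)
N(g, Y) = g + 112*Y (N(g, Y) = (g + Y) + ((-11*(1 - 11))*Y + Y) = (Y + g) + ((-11*(-10))*Y + Y) = (Y + g) + (110*Y + Y) = (Y + g) + 111*Y = g + 112*Y)
N(278, -268) - 233215 = (278 + 112*(-268)) - 233215 = (278 - 30016) - 233215 = -29738 - 233215 = -262953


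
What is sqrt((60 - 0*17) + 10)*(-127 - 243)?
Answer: -370*sqrt(70) ≈ -3095.6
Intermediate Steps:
sqrt((60 - 0*17) + 10)*(-127 - 243) = sqrt((60 - 1*0) + 10)*(-370) = sqrt((60 + 0) + 10)*(-370) = sqrt(60 + 10)*(-370) = sqrt(70)*(-370) = -370*sqrt(70)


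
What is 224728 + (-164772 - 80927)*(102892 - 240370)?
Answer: 33778431850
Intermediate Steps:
224728 + (-164772 - 80927)*(102892 - 240370) = 224728 - 245699*(-137478) = 224728 + 33778207122 = 33778431850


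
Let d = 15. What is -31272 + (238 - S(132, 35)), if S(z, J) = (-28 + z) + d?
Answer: -31153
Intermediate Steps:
S(z, J) = -13 + z (S(z, J) = (-28 + z) + 15 = -13 + z)
-31272 + (238 - S(132, 35)) = -31272 + (238 - (-13 + 132)) = -31272 + (238 - 1*119) = -31272 + (238 - 119) = -31272 + 119 = -31153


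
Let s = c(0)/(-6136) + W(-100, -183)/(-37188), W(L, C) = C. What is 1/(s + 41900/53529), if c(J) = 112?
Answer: 169646462076/130529598449 ≈ 1.2997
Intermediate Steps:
s = -126757/9507732 (s = 112/(-6136) - 183/(-37188) = 112*(-1/6136) - 183*(-1/37188) = -14/767 + 61/12396 = -126757/9507732 ≈ -0.013332)
1/(s + 41900/53529) = 1/(-126757/9507732 + 41900/53529) = 1/(130529598449/169646462076) = 169646462076/130529598449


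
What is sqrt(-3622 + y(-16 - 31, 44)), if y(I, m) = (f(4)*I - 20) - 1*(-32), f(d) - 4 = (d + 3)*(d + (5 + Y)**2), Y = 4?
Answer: I*sqrt(31763) ≈ 178.22*I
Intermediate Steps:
f(d) = 4 + (3 + d)*(81 + d) (f(d) = 4 + (d + 3)*(d + (5 + 4)**2) = 4 + (3 + d)*(d + 9**2) = 4 + (3 + d)*(d + 81) = 4 + (3 + d)*(81 + d))
y(I, m) = 12 + 599*I (y(I, m) = ((247 + 4**2 + 84*4)*I - 20) - 1*(-32) = ((247 + 16 + 336)*I - 20) + 32 = (599*I - 20) + 32 = (-20 + 599*I) + 32 = 12 + 599*I)
sqrt(-3622 + y(-16 - 31, 44)) = sqrt(-3622 + (12 + 599*(-16 - 31))) = sqrt(-3622 + (12 + 599*(-47))) = sqrt(-3622 + (12 - 28153)) = sqrt(-3622 - 28141) = sqrt(-31763) = I*sqrt(31763)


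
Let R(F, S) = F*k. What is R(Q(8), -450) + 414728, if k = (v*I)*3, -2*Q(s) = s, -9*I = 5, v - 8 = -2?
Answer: 414768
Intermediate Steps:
v = 6 (v = 8 - 2 = 6)
I = -5/9 (I = -⅑*5 = -5/9 ≈ -0.55556)
Q(s) = -s/2
k = -10 (k = (6*(-5/9))*3 = -10/3*3 = -10)
R(F, S) = -10*F (R(F, S) = F*(-10) = -10*F)
R(Q(8), -450) + 414728 = -(-5)*8 + 414728 = -10*(-4) + 414728 = 40 + 414728 = 414768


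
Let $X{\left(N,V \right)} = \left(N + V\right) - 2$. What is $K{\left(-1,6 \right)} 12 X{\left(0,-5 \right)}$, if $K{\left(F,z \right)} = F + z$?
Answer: $-420$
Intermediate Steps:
$X{\left(N,V \right)} = -2 + N + V$ ($X{\left(N,V \right)} = \left(N + V\right) - 2 = -2 + N + V$)
$K{\left(-1,6 \right)} 12 X{\left(0,-5 \right)} = \left(-1 + 6\right) 12 \left(-2 + 0 - 5\right) = 5 \cdot 12 \left(-7\right) = 60 \left(-7\right) = -420$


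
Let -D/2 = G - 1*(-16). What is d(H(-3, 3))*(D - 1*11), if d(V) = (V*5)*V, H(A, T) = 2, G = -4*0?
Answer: -860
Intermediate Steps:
G = 0
D = -32 (D = -2*(0 - 1*(-16)) = -2*(0 + 16) = -2*16 = -32)
d(V) = 5*V² (d(V) = (5*V)*V = 5*V²)
d(H(-3, 3))*(D - 1*11) = (5*2²)*(-32 - 1*11) = (5*4)*(-32 - 11) = 20*(-43) = -860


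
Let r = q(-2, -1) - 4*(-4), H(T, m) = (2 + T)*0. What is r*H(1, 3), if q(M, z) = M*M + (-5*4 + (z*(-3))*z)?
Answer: 0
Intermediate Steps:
H(T, m) = 0
q(M, z) = -20 + M² - 3*z² (q(M, z) = M² + (-20 + (-3*z)*z) = M² + (-20 - 3*z²) = -20 + M² - 3*z²)
r = -3 (r = (-20 + (-2)² - 3*(-1)²) - 4*(-4) = (-20 + 4 - 3*1) + 16 = (-20 + 4 - 3) + 16 = -19 + 16 = -3)
r*H(1, 3) = -3*0 = 0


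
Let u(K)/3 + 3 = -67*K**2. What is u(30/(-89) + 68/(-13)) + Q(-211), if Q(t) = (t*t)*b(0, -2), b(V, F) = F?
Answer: -127549404263/1338649 ≈ -95282.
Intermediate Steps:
u(K) = -9 - 201*K**2 (u(K) = -9 + 3*(-67*K**2) = -9 - 201*K**2)
Q(t) = -2*t**2 (Q(t) = (t*t)*(-2) = t**2*(-2) = -2*t**2)
u(30/(-89) + 68/(-13)) + Q(-211) = (-9 - 201*(30/(-89) + 68/(-13))**2) - 2*(-211)**2 = (-9 - 201*(30*(-1/89) + 68*(-1/13))**2) - 2*44521 = (-9 - 201*(-30/89 - 68/13)**2) - 89042 = (-9 - 201*(-6442/1157)**2) - 89042 = (-9 - 201*41499364/1338649) - 89042 = (-9 - 8341372164/1338649) - 89042 = -8353420005/1338649 - 89042 = -127549404263/1338649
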